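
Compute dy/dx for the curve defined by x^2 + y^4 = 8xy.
Take d/dx of both sides. Since y is implicitly a function of x, the chain rule attaches a y' = dy/dx factor whenever we differentiate through y.

Set F(x, y) = (left side) − (right side), so the curve is F = 0. Differentiating each term of F:
  d/dx[x^2] = 2x
  d/dx[-8xy] = -8x·y' - 8y
  d/dx[y^4] = 4y^3·y'

Collecting, the y'-free part is the partial derivative in x and the y' coefficient is the partial derivative in y:
  ∂F/∂x = 2x - 8y
  ∂F/∂y = -8x + 4y^3

so d/dx[F(x, y(x))] = ∂F/∂x + (∂F/∂y)·y' = 0. Rearranging,
  dy/dx = -(∂F/∂x)/(∂F/∂y) = -(2x - 8y)/(-8x + 4y^3) = (x - 4y)/(2(2x - y^3))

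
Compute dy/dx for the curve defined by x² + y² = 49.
Differentiate the relation implicitly: treat y = y(x) and apply the chain rule, so every y-derivative picks up a y' = dy/dx factor.

With everything moved to the left-hand side, differentiate term by term:
  d/dx[x^2] = 2x
  d/dx[y^2] = 2y·y'
  d/dx[-49] = 0

Separating the contributions that come from x directly and those that come through y:
  without y':      2x
  multiplying y':  2y

so (2x) + (2y)·y' = 0, and therefore
  dy/dx = -(2x)/(2y) = -x/y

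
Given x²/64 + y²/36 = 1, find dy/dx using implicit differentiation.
Differentiate the relation implicitly: treat y = y(x) and apply the chain rule, so every y-derivative picks up a y' = dy/dx factor.

With everything moved to the left-hand side, differentiate term by term:
  d/dx[x^2/64] = x/32
  d/dx[y^2/36] = y·y'/18
  d/dx[-1] = 0

Separating the contributions that come from x directly and those that come through y:
  without y':      x/32
  multiplying y':  y/18

so (x/32) + (y/18)·y' = 0, and therefore
  dy/dx = -(x/32)/(y/18) = -9x/(16y)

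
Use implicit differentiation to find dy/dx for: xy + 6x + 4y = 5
Apply d/dx to both sides, remembering that y depends on x. Each occurrence of y therefore brings in a y' = dy/dx via the chain rule.

With F(x, y) equal to the left-hand side minus the right, differentiate F term by term:
  d/dx[xy] = x·y' + y
  d/dx[6x] = 6
  d/dx[4y] = 4·y'
  d/dx[-5] = 0
Adding these up, d/dx[F] = 0 becomes
  (y + 6) + (x + 4)·y' = 0,
so isolating y',
  dy/dx = -(y + 6)/(x + 4) = (-y - 6)/(x + 4)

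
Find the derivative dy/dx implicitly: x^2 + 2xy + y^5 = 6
Differentiate the relation implicitly: treat y = y(x) and apply the chain rule, so every y-derivative picks up a y' = dy/dx factor.

With everything moved to the left-hand side, differentiate term by term:
  d/dx[x^2] = 2x
  d/dx[2xy] = 2x·y' + 2y
  d/dx[y^5] = 5y^4·y'
  d/dx[-6] = 0

Separating the contributions that come from x directly and those that come through y:
  without y':      2x + 2y
  multiplying y':  2x + 5y^4

so (2x + 2y) + (2x + 5y^4)·y' = 0, and therefore
  dy/dx = -(2x + 2y)/(2x + 5y^4) = 2(-x - y)/(2x + 5y^4)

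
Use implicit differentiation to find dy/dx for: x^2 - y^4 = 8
Take d/dx of both sides. Since y is implicitly a function of x, the chain rule attaches a y' = dy/dx factor whenever we differentiate through y.

Set F(x, y) = (left side) − (right side), so the curve is F = 0. Differentiating each term of F:
  d/dx[x^2] = 2x
  d/dx[-y^4] = -4y^3·y'
  d/dx[-8] = 0

Collecting, the y'-free part is the partial derivative in x and the y' coefficient is the partial derivative in y:
  ∂F/∂x = 2x
  ∂F/∂y = -4y^3

so d/dx[F(x, y(x))] = ∂F/∂x + (∂F/∂y)·y' = 0. Rearranging,
  dy/dx = -(∂F/∂x)/(∂F/∂y) = -(2x)/(-4y^3) = x/(2y^3)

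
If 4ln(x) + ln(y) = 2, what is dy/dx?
Differentiate the relation implicitly: treat y = y(x) and apply the chain rule, so every y-derivative picks up a y' = dy/dx factor.

With everything moved to the left-hand side, differentiate term by term:
  d/dx[4ln(x)] = 4/x
  d/dx[ln(y)] = y'/y
  d/dx[-2] = 0

Separating the contributions that come from x directly and those that come through y:
  without y':      4/x
  multiplying y':  1/y

so (4/x) + (1/y)·y' = 0, and therefore
  dy/dx = -(4/x)/(1/y) = -4y/x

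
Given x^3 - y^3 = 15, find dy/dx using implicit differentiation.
Take d/dx of both sides. Since y is implicitly a function of x, the chain rule attaches a y' = dy/dx factor whenever we differentiate through y.

Set F(x, y) = (left side) − (right side), so the curve is F = 0. Differentiating each term of F:
  d/dx[x^3] = 3x^2
  d/dx[-y^3] = -3y^2·y'
  d/dx[-15] = 0

Collecting, the y'-free part is the partial derivative in x and the y' coefficient is the partial derivative in y:
  ∂F/∂x = 3x^2
  ∂F/∂y = -3y^2

so d/dx[F(x, y(x))] = ∂F/∂x + (∂F/∂y)·y' = 0. Rearranging,
  dy/dx = -(∂F/∂x)/(∂F/∂y) = -(3x^2)/(-3y^2) = x^2/y^2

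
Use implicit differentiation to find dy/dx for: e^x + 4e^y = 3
Apply d/dx to both sides, remembering that y depends on x. Each occurrence of y therefore brings in a y' = dy/dx via the chain rule.

With F(x, y) equal to the left-hand side minus the right, differentiate F term by term:
  d/dx[e^(x)] = e^(x)
  d/dx[4e^(y)] = 4·y'·e^(y)
  d/dx[-3] = 0
Adding these up, d/dx[F] = 0 becomes
  (e^(x)) + (4e^(y))·y' = 0,
so isolating y',
  dy/dx = -(e^(x))/(4e^(y)) = -e^(x - y)/4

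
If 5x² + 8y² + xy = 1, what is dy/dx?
Differentiate both sides with respect to x, treating y as y(x). By the chain rule, any term containing y contributes a factor of y' = dy/dx when we differentiate it.

Move every term to one side and write the relation as F(x, y) = 0. Term by term,
  d/dx[5x^2] = 10x
  d/dx[xy] = x·y' + y
  d/dx[8y^2] = 16y·y'
  d/dx[-1] = 0

The pieces without y' make up ∂F/∂x and the coefficient of y' is ∂F/∂y:
  ∂F/∂x = 10x + y,
  ∂F/∂y = x + 16y.

Since d/dx[F] = ∂F/∂x + (∂F/∂y)·y' = 0, solve for y':
  (∂F/∂y)·y' = -∂F/∂x
  dy/dx = -(∂F/∂x)/(∂F/∂y) = -(10x + y)/(x + 16y) = (-10x - y)/(x + 16y)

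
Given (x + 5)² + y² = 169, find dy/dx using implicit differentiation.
Take d/dx of both sides. Since y is implicitly a function of x, the chain rule attaches a y' = dy/dx factor whenever we differentiate through y.

Set F(x, y) = (left side) − (right side), so the curve is F = 0. Differentiating each term of F:
  d/dx[y^2] = 2y·y'
  d/dx[(x + 5)^2] = 2x + 10
  d/dx[-169] = 0

Collecting, the y'-free part is the partial derivative in x and the y' coefficient is the partial derivative in y:
  ∂F/∂x = 2x + 10
  ∂F/∂y = 2y

so d/dx[F(x, y(x))] = ∂F/∂x + (∂F/∂y)·y' = 0. Rearranging,
  dy/dx = -(∂F/∂x)/(∂F/∂y) = -(2x + 10)/(2y) = (-x - 5)/y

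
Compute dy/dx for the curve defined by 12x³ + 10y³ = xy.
Differentiate both sides with respect to x, treating y as y(x). By the chain rule, any term containing y contributes a factor of y' = dy/dx when we differentiate it.

Move every term to one side and write the relation as F(x, y) = 0. Term by term,
  d/dx[12x^3] = 36x^2
  d/dx[-xy] = -x·y' - y
  d/dx[10y^3] = 30y^2·y'

The pieces without y' make up ∂F/∂x and the coefficient of y' is ∂F/∂y:
  ∂F/∂x = 36x^2 - y,
  ∂F/∂y = -x + 30y^2.

Since d/dx[F] = ∂F/∂x + (∂F/∂y)·y' = 0, solve for y':
  (∂F/∂y)·y' = -∂F/∂x
  dy/dx = -(∂F/∂x)/(∂F/∂y) = -(36x^2 - y)/(-x + 30y^2) = (36x^2 - y)/(x - 30y^2)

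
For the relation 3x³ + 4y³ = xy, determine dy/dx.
Differentiate both sides with respect to x, treating y as y(x). By the chain rule, any term containing y contributes a factor of y' = dy/dx when we differentiate it.

Move every term to one side and write the relation as F(x, y) = 0. Term by term,
  d/dx[3x^3] = 9x^2
  d/dx[-xy] = -x·y' - y
  d/dx[4y^3] = 12y^2·y'

The pieces without y' make up ∂F/∂x and the coefficient of y' is ∂F/∂y:
  ∂F/∂x = 9x^2 - y,
  ∂F/∂y = -x + 12y^2.

Since d/dx[F] = ∂F/∂x + (∂F/∂y)·y' = 0, solve for y':
  (∂F/∂y)·y' = -∂F/∂x
  dy/dx = -(∂F/∂x)/(∂F/∂y) = -(9x^2 - y)/(-x + 12y^2) = (9x^2 - y)/(x - 12y^2)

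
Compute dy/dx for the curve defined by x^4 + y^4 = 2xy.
Apply d/dx to both sides, remembering that y depends on x. Each occurrence of y therefore brings in a y' = dy/dx via the chain rule.

With F(x, y) equal to the left-hand side minus the right, differentiate F term by term:
  d/dx[x^4] = 4x^3
  d/dx[-2xy] = -2x·y' - 2y
  d/dx[y^4] = 4y^3·y'
Adding these up, d/dx[F] = 0 becomes
  (4x^3 - 2y) + (-2x + 4y^3)·y' = 0,
so isolating y',
  dy/dx = -(4x^3 - 2y)/(-2x + 4y^3) = (2x^3 - y)/(x - 2y^3)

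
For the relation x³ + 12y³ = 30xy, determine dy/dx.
Apply d/dx to both sides, remembering that y depends on x. Each occurrence of y therefore brings in a y' = dy/dx via the chain rule.

With F(x, y) equal to the left-hand side minus the right, differentiate F term by term:
  d/dx[x^3] = 3x^2
  d/dx[-30xy] = -30x·y' - 30y
  d/dx[12y^3] = 36y^2·y'
Adding these up, d/dx[F] = 0 becomes
  (3x^2 - 30y) + (-30x + 36y^2)·y' = 0,
so isolating y',
  dy/dx = -(3x^2 - 30y)/(-30x + 36y^2) = (x^2 - 10y)/(2(5x - 6y^2))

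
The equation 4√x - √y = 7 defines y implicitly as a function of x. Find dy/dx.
Differentiate both sides with respect to x, treating y as y(x). By the chain rule, any term containing y contributes a factor of y' = dy/dx when we differentiate it.

Move every term to one side and write the relation as F(x, y) = 0. Term by term,
  d/dx[4√(x)] = 2/√(x)
  d/dx[-√(y)] = -y'/(2√(y))
  d/dx[-7] = 0

The pieces without y' make up ∂F/∂x and the coefficient of y' is ∂F/∂y:
  ∂F/∂x = 2/√(x),
  ∂F/∂y = -1/(2√(y)).

Since d/dx[F] = ∂F/∂x + (∂F/∂y)·y' = 0, solve for y':
  (∂F/∂y)·y' = -∂F/∂x
  dy/dx = -(∂F/∂x)/(∂F/∂y) = -(2/√(x))/(-1/(2√(y))) = 4√(y)/√(x)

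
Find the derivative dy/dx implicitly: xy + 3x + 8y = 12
Differentiate both sides with respect to x, treating y as y(x). By the chain rule, any term containing y contributes a factor of y' = dy/dx when we differentiate it.

Move every term to one side and write the relation as F(x, y) = 0. Term by term,
  d/dx[xy] = x·y' + y
  d/dx[3x] = 3
  d/dx[8y] = 8·y'
  d/dx[-12] = 0

The pieces without y' make up ∂F/∂x and the coefficient of y' is ∂F/∂y:
  ∂F/∂x = y + 3,
  ∂F/∂y = x + 8.

Since d/dx[F] = ∂F/∂x + (∂F/∂y)·y' = 0, solve for y':
  (∂F/∂y)·y' = -∂F/∂x
  dy/dx = -(∂F/∂x)/(∂F/∂y) = -(y + 3)/(x + 8) = (-y - 3)/(x + 8)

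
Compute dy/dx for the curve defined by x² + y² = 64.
Differentiate the relation implicitly: treat y = y(x) and apply the chain rule, so every y-derivative picks up a y' = dy/dx factor.

With everything moved to the left-hand side, differentiate term by term:
  d/dx[x^2] = 2x
  d/dx[y^2] = 2y·y'
  d/dx[-64] = 0

Separating the contributions that come from x directly and those that come through y:
  without y':      2x
  multiplying y':  2y

so (2x) + (2y)·y' = 0, and therefore
  dy/dx = -(2x)/(2y) = -x/y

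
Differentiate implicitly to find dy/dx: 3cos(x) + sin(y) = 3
Differentiate the relation implicitly: treat y = y(x) and apply the chain rule, so every y-derivative picks up a y' = dy/dx factor.

With everything moved to the left-hand side, differentiate term by term:
  d/dx[sin(y)] = y'·cos(y)
  d/dx[3cos(x)] = -3sin(x)
  d/dx[-3] = 0

Separating the contributions that come from x directly and those that come through y:
  without y':      -3sin(x)
  multiplying y':  cos(y)

so (-3sin(x)) + (cos(y))·y' = 0, and therefore
  dy/dx = -(-3sin(x))/(cos(y)) = 3sin(x)/cos(y)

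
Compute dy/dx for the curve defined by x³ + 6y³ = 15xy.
Differentiate both sides with respect to x, treating y as y(x). By the chain rule, any term containing y contributes a factor of y' = dy/dx when we differentiate it.

Move every term to one side and write the relation as F(x, y) = 0. Term by term,
  d/dx[x^3] = 3x^2
  d/dx[-15xy] = -15x·y' - 15y
  d/dx[6y^3] = 18y^2·y'

The pieces without y' make up ∂F/∂x and the coefficient of y' is ∂F/∂y:
  ∂F/∂x = 3x^2 - 15y,
  ∂F/∂y = -15x + 18y^2.

Since d/dx[F] = ∂F/∂x + (∂F/∂y)·y' = 0, solve for y':
  (∂F/∂y)·y' = -∂F/∂x
  dy/dx = -(∂F/∂x)/(∂F/∂y) = -(3x^2 - 15y)/(-15x + 18y^2) = (x^2 - 5y)/(5x - 6y^2)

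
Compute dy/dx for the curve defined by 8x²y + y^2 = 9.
Differentiate both sides with respect to x, treating y as y(x). By the chain rule, any term containing y contributes a factor of y' = dy/dx when we differentiate it.

Move every term to one side and write the relation as F(x, y) = 0. Term by term,
  d/dx[8x^2y] = 8x^2·y' + 16xy
  d/dx[y^2] = 2y·y'
  d/dx[-9] = 0

The pieces without y' make up ∂F/∂x and the coefficient of y' is ∂F/∂y:
  ∂F/∂x = 16xy,
  ∂F/∂y = 8x^2 + 2y.

Since d/dx[F] = ∂F/∂x + (∂F/∂y)·y' = 0, solve for y':
  (∂F/∂y)·y' = -∂F/∂x
  dy/dx = -(∂F/∂x)/(∂F/∂y) = -(16xy)/(8x^2 + 2y) = -8xy/(4x^2 + y)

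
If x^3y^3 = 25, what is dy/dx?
Differentiate both sides with respect to x, treating y as y(x). By the chain rule, any term containing y contributes a factor of y' = dy/dx when we differentiate it.

Move every term to one side and write the relation as F(x, y) = 0. Term by term,
  d/dx[x^3y^3] = 3x^3y^2·y' + 3x^2y^3
  d/dx[-25] = 0

The pieces without y' make up ∂F/∂x and the coefficient of y' is ∂F/∂y:
  ∂F/∂x = 3x^2y^3,
  ∂F/∂y = 3x^3y^2.

Since d/dx[F] = ∂F/∂x + (∂F/∂y)·y' = 0, solve for y':
  (∂F/∂y)·y' = -∂F/∂x
  dy/dx = -(∂F/∂x)/(∂F/∂y) = -(3x^2y^3)/(3x^3y^2) = -y/x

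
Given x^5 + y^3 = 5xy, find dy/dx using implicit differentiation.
Differentiate both sides with respect to x, treating y as y(x). By the chain rule, any term containing y contributes a factor of y' = dy/dx when we differentiate it.

Move every term to one side and write the relation as F(x, y) = 0. Term by term,
  d/dx[x^5] = 5x^4
  d/dx[-5xy] = -5x·y' - 5y
  d/dx[y^3] = 3y^2·y'

The pieces without y' make up ∂F/∂x and the coefficient of y' is ∂F/∂y:
  ∂F/∂x = 5x^4 - 5y,
  ∂F/∂y = -5x + 3y^2.

Since d/dx[F] = ∂F/∂x + (∂F/∂y)·y' = 0, solve for y':
  (∂F/∂y)·y' = -∂F/∂x
  dy/dx = -(∂F/∂x)/(∂F/∂y) = -(5x^4 - 5y)/(-5x + 3y^2) = 5(x^4 - y)/(5x - 3y^2)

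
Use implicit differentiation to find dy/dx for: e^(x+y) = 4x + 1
Take d/dx of both sides. Since y is implicitly a function of x, the chain rule attaches a y' = dy/dx factor whenever we differentiate through y.

Set F(x, y) = (left side) − (right side), so the curve is F = 0. Differentiating each term of F:
  d/dx[-4x] = -4
  d/dx[e^(x + y)] = (y' + 1)·e^(x + y)
  d/dx[-1] = 0

Collecting, the y'-free part is the partial derivative in x and the y' coefficient is the partial derivative in y:
  ∂F/∂x = e^(x + y) - 4
  ∂F/∂y = e^(x + y)

so d/dx[F(x, y(x))] = ∂F/∂x + (∂F/∂y)·y' = 0. Rearranging,
  dy/dx = -(∂F/∂x)/(∂F/∂y) = -(e^(x + y) - 4)/(e^(x + y)) = 4e^(-x - y) - 1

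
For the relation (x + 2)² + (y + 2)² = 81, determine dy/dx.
Differentiate both sides with respect to x, treating y as y(x). By the chain rule, any term containing y contributes a factor of y' = dy/dx when we differentiate it.

Move every term to one side and write the relation as F(x, y) = 0. Term by term,
  d/dx[(x + 2)^2] = 2x + 4
  d/dx[(y + 2)^2] = 2·y'(y + 2)
  d/dx[-81] = 0

The pieces without y' make up ∂F/∂x and the coefficient of y' is ∂F/∂y:
  ∂F/∂x = 2x + 4,
  ∂F/∂y = 2y + 4.

Since d/dx[F] = ∂F/∂x + (∂F/∂y)·y' = 0, solve for y':
  (∂F/∂y)·y' = -∂F/∂x
  dy/dx = -(∂F/∂x)/(∂F/∂y) = -(2x + 4)/(2y + 4) = (-x - 2)/(y + 2)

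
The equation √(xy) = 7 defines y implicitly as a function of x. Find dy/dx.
Apply d/dx to both sides, remembering that y depends on x. Each occurrence of y therefore brings in a y' = dy/dx via the chain rule.

With F(x, y) equal to the left-hand side minus the right, differentiate F term by term:
  d/dx[√(xy)] = √(xy)(x·y'/2 + y/2)/(xy)
  d/dx[-7] = 0
Adding these up, d/dx[F] = 0 becomes
  (√(xy)/(2x)) + (√(xy)/(2y))·y' = 0,
so isolating y',
  dy/dx = -(√(xy)/(2x))/(√(xy)/(2y)) = -y/x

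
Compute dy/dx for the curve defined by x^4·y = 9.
Apply d/dx to both sides, remembering that y depends on x. Each occurrence of y therefore brings in a y' = dy/dx via the chain rule.

With F(x, y) equal to the left-hand side minus the right, differentiate F term by term:
  d/dx[x^4y] = x^4·y' + 4x^3y
  d/dx[-9] = 0
Adding these up, d/dx[F] = 0 becomes
  (4x^3y) + (x^4)·y' = 0,
so isolating y',
  dy/dx = -(4x^3y)/(x^4) = -4y/x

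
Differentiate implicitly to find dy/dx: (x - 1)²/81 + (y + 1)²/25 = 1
Apply d/dx to both sides, remembering that y depends on x. Each occurrence of y therefore brings in a y' = dy/dx via the chain rule.

With F(x, y) equal to the left-hand side minus the right, differentiate F term by term:
  d/dx[(x - 1)^2/81] = 2x/81 - 2/81
  d/dx[(y + 1)^2/25] = 2·y'(y + 1)/25
  d/dx[-1] = 0
Adding these up, d/dx[F] = 0 becomes
  (2x/81 - 2/81) + (2y/25 + 2/25)·y' = 0,
so isolating y',
  dy/dx = -(2x/81 - 2/81)/(2y/25 + 2/25)
        = -(2(x - 1)/81)/(2(y + 1)/25) = 25(1 - x)/(81(y + 1))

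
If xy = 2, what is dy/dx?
Differentiate the relation implicitly: treat y = y(x) and apply the chain rule, so every y-derivative picks up a y' = dy/dx factor.

With everything moved to the left-hand side, differentiate term by term:
  d/dx[xy] = x·y' + y
  d/dx[-2] = 0

Separating the contributions that come from x directly and those that come through y:
  without y':      y
  multiplying y':  x

so (y) + (x)·y' = 0, and therefore
  dy/dx = -(y)/(x) = -y/x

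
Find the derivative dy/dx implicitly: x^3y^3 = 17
Differentiate both sides with respect to x, treating y as y(x). By the chain rule, any term containing y contributes a factor of y' = dy/dx when we differentiate it.

Move every term to one side and write the relation as F(x, y) = 0. Term by term,
  d/dx[x^3y^3] = 3x^3y^2·y' + 3x^2y^3
  d/dx[-17] = 0

The pieces without y' make up ∂F/∂x and the coefficient of y' is ∂F/∂y:
  ∂F/∂x = 3x^2y^3,
  ∂F/∂y = 3x^3y^2.

Since d/dx[F] = ∂F/∂x + (∂F/∂y)·y' = 0, solve for y':
  (∂F/∂y)·y' = -∂F/∂x
  dy/dx = -(∂F/∂x)/(∂F/∂y) = -(3x^2y^3)/(3x^3y^2) = -y/x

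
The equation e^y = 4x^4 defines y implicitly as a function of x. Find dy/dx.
Apply d/dx to both sides, remembering that y depends on x. Each occurrence of y therefore brings in a y' = dy/dx via the chain rule.

With F(x, y) equal to the left-hand side minus the right, differentiate F term by term:
  d/dx[-4x^4] = -16x^3
  d/dx[e^(y)] = y'·e^(y)
Adding these up, d/dx[F] = 0 becomes
  (-16x^3) + (e^(y))·y' = 0,
so isolating y',
  dy/dx = -(-16x^3)/(e^(y)) = 16x^3e^(-y)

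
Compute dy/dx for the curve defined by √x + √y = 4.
Differentiate both sides with respect to x, treating y as y(x). By the chain rule, any term containing y contributes a factor of y' = dy/dx when we differentiate it.

Move every term to one side and write the relation as F(x, y) = 0. Term by term,
  d/dx[√(x)] = 1/(2√(x))
  d/dx[√(y)] = y'/(2√(y))
  d/dx[-4] = 0

The pieces without y' make up ∂F/∂x and the coefficient of y' is ∂F/∂y:
  ∂F/∂x = 1/(2√(x)),
  ∂F/∂y = 1/(2√(y)).

Since d/dx[F] = ∂F/∂x + (∂F/∂y)·y' = 0, solve for y':
  (∂F/∂y)·y' = -∂F/∂x
  dy/dx = -(∂F/∂x)/(∂F/∂y) = -(1/(2√(x)))/(1/(2√(y))) = -√(y)/√(x)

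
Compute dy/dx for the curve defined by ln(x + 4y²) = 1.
Apply d/dx to both sides, remembering that y depends on x. Each occurrence of y therefore brings in a y' = dy/dx via the chain rule.

With F(x, y) equal to the left-hand side minus the right, differentiate F term by term:
  d/dx[ln(x + 4y^2)] = (8y·y' + 1)/(x + 4y^2)
  d/dx[-1] = 0
Adding these up, d/dx[F] = 0 becomes
  (1/(x + 4y^2)) + (8y/(x + 4y^2))·y' = 0,
so isolating y',
  dy/dx = -(1/(x + 4y^2))/(8y/(x + 4y^2)) = -1/(8y)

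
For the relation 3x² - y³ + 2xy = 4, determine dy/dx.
Differentiate both sides with respect to x, treating y as y(x). By the chain rule, any term containing y contributes a factor of y' = dy/dx when we differentiate it.

Move every term to one side and write the relation as F(x, y) = 0. Term by term,
  d/dx[3x^2] = 6x
  d/dx[2xy] = 2x·y' + 2y
  d/dx[-y^3] = -3y^2·y'
  d/dx[-4] = 0

The pieces without y' make up ∂F/∂x and the coefficient of y' is ∂F/∂y:
  ∂F/∂x = 6x + 2y,
  ∂F/∂y = 2x - 3y^2.

Since d/dx[F] = ∂F/∂x + (∂F/∂y)·y' = 0, solve for y':
  (∂F/∂y)·y' = -∂F/∂x
  dy/dx = -(∂F/∂x)/(∂F/∂y) = -(6x + 2y)/(2x - 3y^2) = 2(-3x - y)/(2x - 3y^2)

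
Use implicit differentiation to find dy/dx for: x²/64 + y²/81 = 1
Apply d/dx to both sides, remembering that y depends on x. Each occurrence of y therefore brings in a y' = dy/dx via the chain rule.

With F(x, y) equal to the left-hand side minus the right, differentiate F term by term:
  d/dx[x^2/64] = x/32
  d/dx[y^2/81] = 2y·y'/81
  d/dx[-1] = 0
Adding these up, d/dx[F] = 0 becomes
  (x/32) + (2y/81)·y' = 0,
so isolating y',
  dy/dx = -(x/32)/(2y/81) = -81x/(64y)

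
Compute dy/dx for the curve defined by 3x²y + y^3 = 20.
Apply d/dx to both sides, remembering that y depends on x. Each occurrence of y therefore brings in a y' = dy/dx via the chain rule.

With F(x, y) equal to the left-hand side minus the right, differentiate F term by term:
  d/dx[3x^2y] = 3x^2·y' + 6xy
  d/dx[y^3] = 3y^2·y'
  d/dx[-20] = 0
Adding these up, d/dx[F] = 0 becomes
  (6xy) + (3x^2 + 3y^2)·y' = 0,
so isolating y',
  dy/dx = -(6xy)/(3x^2 + 3y^2) = -2xy/(x^2 + y^2)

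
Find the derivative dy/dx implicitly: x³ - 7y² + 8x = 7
Apply d/dx to both sides, remembering that y depends on x. Each occurrence of y therefore brings in a y' = dy/dx via the chain rule.

With F(x, y) equal to the left-hand side minus the right, differentiate F term by term:
  d/dx[x^3] = 3x^2
  d/dx[8x] = 8
  d/dx[-7y^2] = -14y·y'
  d/dx[-7] = 0
Adding these up, d/dx[F] = 0 becomes
  (3x^2 + 8) + (-14y)·y' = 0,
so isolating y',
  dy/dx = -(3x^2 + 8)/(-14y) = (3x^2 + 8)/(14y)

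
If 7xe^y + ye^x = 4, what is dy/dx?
Apply d/dx to both sides, remembering that y depends on x. Each occurrence of y therefore brings in a y' = dy/dx via the chain rule.

With F(x, y) equal to the left-hand side minus the right, differentiate F term by term:
  d/dx[7x·e^(y)] = 7x·y'·e^(y) + 7e^(y)
  d/dx[y·e^(x)] = y·e^(x) + y'·e^(x)
  d/dx[-4] = 0
Adding these up, d/dx[F] = 0 becomes
  (y·e^(x) + 7e^(y)) + (7x·e^(y) + e^(x))·y' = 0,
so isolating y',
  dy/dx = -(y·e^(x) + 7e^(y))/(7x·e^(y) + e^(x)) = (-y·e^(x) - 7e^(y))/(7x·e^(y) + e^(x))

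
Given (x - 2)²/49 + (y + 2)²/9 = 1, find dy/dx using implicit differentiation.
Take d/dx of both sides. Since y is implicitly a function of x, the chain rule attaches a y' = dy/dx factor whenever we differentiate through y.

Set F(x, y) = (left side) − (right side), so the curve is F = 0. Differentiating each term of F:
  d/dx[(x - 2)^2/49] = 2x/49 - 4/49
  d/dx[(y + 2)^2/9] = 2·y'(y + 2)/9
  d/dx[-1] = 0

Collecting, the y'-free part is the partial derivative in x and the y' coefficient is the partial derivative in y:
  ∂F/∂x = 2x/49 - 4/49
  ∂F/∂y = 2y/9 + 4/9

so d/dx[F(x, y(x))] = ∂F/∂x + (∂F/∂y)·y' = 0. Rearranging,
  dy/dx = -(∂F/∂x)/(∂F/∂y) = -(2x/49 - 4/49)/(2y/9 + 4/9)
        = -(2(x - 2)/49)/(2(y + 2)/9) = 9(2 - x)/(49(y + 2))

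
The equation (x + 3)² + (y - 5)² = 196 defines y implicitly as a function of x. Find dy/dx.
Apply d/dx to both sides, remembering that y depends on x. Each occurrence of y therefore brings in a y' = dy/dx via the chain rule.

With F(x, y) equal to the left-hand side minus the right, differentiate F term by term:
  d/dx[(x + 3)^2] = 2x + 6
  d/dx[(y - 5)^2] = 2·y'(y - 5)
  d/dx[-196] = 0
Adding these up, d/dx[F] = 0 becomes
  (2x + 6) + (2y - 10)·y' = 0,
so isolating y',
  dy/dx = -(2x + 6)/(2y - 10) = (-x - 3)/(y - 5)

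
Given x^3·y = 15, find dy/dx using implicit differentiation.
Differentiate the relation implicitly: treat y = y(x) and apply the chain rule, so every y-derivative picks up a y' = dy/dx factor.

With everything moved to the left-hand side, differentiate term by term:
  d/dx[x^3y] = x^3·y' + 3x^2y
  d/dx[-15] = 0

Separating the contributions that come from x directly and those that come through y:
  without y':      3x^2y
  multiplying y':  x^3

so (3x^2y) + (x^3)·y' = 0, and therefore
  dy/dx = -(3x^2y)/(x^3) = -3y/x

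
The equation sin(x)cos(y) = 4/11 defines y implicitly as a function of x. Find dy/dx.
Take d/dx of both sides. Since y is implicitly a function of x, the chain rule attaches a y' = dy/dx factor whenever we differentiate through y.

Set F(x, y) = (left side) − (right side), so the curve is F = 0. Differentiating each term of F:
  d/dx[sin(x)·cos(y)] = -y'·sin(x)·sin(y) + cos(x)·cos(y)
  d/dx[-4/11] = 0

Collecting, the y'-free part is the partial derivative in x and the y' coefficient is the partial derivative in y:
  ∂F/∂x = cos(x)·cos(y)
  ∂F/∂y = -sin(x)·sin(y)

so d/dx[F(x, y(x))] = ∂F/∂x + (∂F/∂y)·y' = 0. Rearranging,
  dy/dx = -(∂F/∂x)/(∂F/∂y) = -(cos(x)·cos(y))/(-sin(x)·sin(y)) = 1/(tan(x)·tan(y))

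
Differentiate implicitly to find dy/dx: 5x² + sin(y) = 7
Differentiate the relation implicitly: treat y = y(x) and apply the chain rule, so every y-derivative picks up a y' = dy/dx factor.

With everything moved to the left-hand side, differentiate term by term:
  d/dx[5x^2] = 10x
  d/dx[sin(y)] = y'·cos(y)
  d/dx[-7] = 0

Separating the contributions that come from x directly and those that come through y:
  without y':      10x
  multiplying y':  cos(y)

so (10x) + (cos(y))·y' = 0, and therefore
  dy/dx = -(10x)/(cos(y)) = -10x/cos(y)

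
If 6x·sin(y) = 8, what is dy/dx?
Apply d/dx to both sides, remembering that y depends on x. Each occurrence of y therefore brings in a y' = dy/dx via the chain rule.

With F(x, y) equal to the left-hand side minus the right, differentiate F term by term:
  d/dx[6x·sin(y)] = 6x·y'·cos(y) + 6sin(y)
  d/dx[-8] = 0
Adding these up, d/dx[F] = 0 becomes
  (6sin(y)) + (6x·cos(y))·y' = 0,
so isolating y',
  dy/dx = -(6sin(y))/(6x·cos(y)) = -tan(y)/x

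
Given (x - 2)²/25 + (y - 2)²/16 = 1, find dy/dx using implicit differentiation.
Take d/dx of both sides. Since y is implicitly a function of x, the chain rule attaches a y' = dy/dx factor whenever we differentiate through y.

Set F(x, y) = (left side) − (right side), so the curve is F = 0. Differentiating each term of F:
  d/dx[(x - 2)^2/25] = 2x/25 - 4/25
  d/dx[(y - 2)^2/16] = y'(y - 2)/8
  d/dx[-1] = 0

Collecting, the y'-free part is the partial derivative in x and the y' coefficient is the partial derivative in y:
  ∂F/∂x = 2x/25 - 4/25
  ∂F/∂y = y/8 - 1/4

so d/dx[F(x, y(x))] = ∂F/∂x + (∂F/∂y)·y' = 0. Rearranging,
  dy/dx = -(∂F/∂x)/(∂F/∂y) = -(2x/25 - 4/25)/(y/8 - 1/4)
        = -(2(x - 2)/25)/((y - 2)/8) = 16(2 - x)/(25(y - 2))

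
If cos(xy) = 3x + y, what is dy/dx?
Differentiate the relation implicitly: treat y = y(x) and apply the chain rule, so every y-derivative picks up a y' = dy/dx factor.

With everything moved to the left-hand side, differentiate term by term:
  d/dx[-3x] = -3
  d/dx[-y] = -y'
  d/dx[cos(xy)] = -(x·y' + y)·sin(xy)

Separating the contributions that come from x directly and those that come through y:
  without y':      -y·sin(xy) - 3
  multiplying y':  -x·sin(xy) - 1

so (-y·sin(xy) - 3) + (-x·sin(xy) - 1)·y' = 0, and therefore
  dy/dx = -(-y·sin(xy) - 3)/(-x·sin(xy) - 1) = -(y·sin(xy) + 3)/(x·sin(xy) + 1)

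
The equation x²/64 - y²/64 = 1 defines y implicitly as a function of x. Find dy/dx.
Differentiate the relation implicitly: treat y = y(x) and apply the chain rule, so every y-derivative picks up a y' = dy/dx factor.

With everything moved to the left-hand side, differentiate term by term:
  d/dx[x^2/64] = x/32
  d/dx[-y^2/64] = -y·y'/32
  d/dx[-1] = 0

Separating the contributions that come from x directly and those that come through y:
  without y':      x/32
  multiplying y':  -y/32

so (x/32) + (-y/32)·y' = 0, and therefore
  dy/dx = -(x/32)/(-y/32) = x/y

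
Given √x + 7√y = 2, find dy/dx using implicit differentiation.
Take d/dx of both sides. Since y is implicitly a function of x, the chain rule attaches a y' = dy/dx factor whenever we differentiate through y.

Set F(x, y) = (left side) − (right side), so the curve is F = 0. Differentiating each term of F:
  d/dx[√(x)] = 1/(2√(x))
  d/dx[7√(y)] = 7·y'/(2√(y))
  d/dx[-2] = 0

Collecting, the y'-free part is the partial derivative in x and the y' coefficient is the partial derivative in y:
  ∂F/∂x = 1/(2√(x))
  ∂F/∂y = 7/(2√(y))

so d/dx[F(x, y(x))] = ∂F/∂x + (∂F/∂y)·y' = 0. Rearranging,
  dy/dx = -(∂F/∂x)/(∂F/∂y) = -(1/(2√(x)))/(7/(2√(y))) = -√(y)/(7√(x))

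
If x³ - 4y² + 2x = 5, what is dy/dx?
Differentiate both sides with respect to x, treating y as y(x). By the chain rule, any term containing y contributes a factor of y' = dy/dx when we differentiate it.

Move every term to one side and write the relation as F(x, y) = 0. Term by term,
  d/dx[x^3] = 3x^2
  d/dx[2x] = 2
  d/dx[-4y^2] = -8y·y'
  d/dx[-5] = 0

The pieces without y' make up ∂F/∂x and the coefficient of y' is ∂F/∂y:
  ∂F/∂x = 3x^2 + 2,
  ∂F/∂y = -8y.

Since d/dx[F] = ∂F/∂x + (∂F/∂y)·y' = 0, solve for y':
  (∂F/∂y)·y' = -∂F/∂x
  dy/dx = -(∂F/∂x)/(∂F/∂y) = -(3x^2 + 2)/(-8y) = (3x^2 + 2)/(8y)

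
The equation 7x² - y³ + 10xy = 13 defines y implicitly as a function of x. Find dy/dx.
Take d/dx of both sides. Since y is implicitly a function of x, the chain rule attaches a y' = dy/dx factor whenever we differentiate through y.

Set F(x, y) = (left side) − (right side), so the curve is F = 0. Differentiating each term of F:
  d/dx[7x^2] = 14x
  d/dx[10xy] = 10x·y' + 10y
  d/dx[-y^3] = -3y^2·y'
  d/dx[-13] = 0

Collecting, the y'-free part is the partial derivative in x and the y' coefficient is the partial derivative in y:
  ∂F/∂x = 14x + 10y
  ∂F/∂y = 10x - 3y^2

so d/dx[F(x, y(x))] = ∂F/∂x + (∂F/∂y)·y' = 0. Rearranging,
  dy/dx = -(∂F/∂x)/(∂F/∂y) = -(14x + 10y)/(10x - 3y^2) = 2(-7x - 5y)/(10x - 3y^2)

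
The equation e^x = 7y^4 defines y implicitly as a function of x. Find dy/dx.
Take d/dx of both sides. Since y is implicitly a function of x, the chain rule attaches a y' = dy/dx factor whenever we differentiate through y.

Set F(x, y) = (left side) − (right side), so the curve is F = 0. Differentiating each term of F:
  d/dx[-7y^4] = -28y^3·y'
  d/dx[e^(x)] = e^(x)

Collecting, the y'-free part is the partial derivative in x and the y' coefficient is the partial derivative in y:
  ∂F/∂x = e^(x)
  ∂F/∂y = -28y^3

so d/dx[F(x, y(x))] = ∂F/∂x + (∂F/∂y)·y' = 0. Rearranging,
  dy/dx = -(∂F/∂x)/(∂F/∂y) = -(e^(x))/(-28y^3) = e^(x)/(28y^3)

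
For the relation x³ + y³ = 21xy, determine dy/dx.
Differentiate both sides with respect to x, treating y as y(x). By the chain rule, any term containing y contributes a factor of y' = dy/dx when we differentiate it.

Move every term to one side and write the relation as F(x, y) = 0. Term by term,
  d/dx[x^3] = 3x^2
  d/dx[-21xy] = -21x·y' - 21y
  d/dx[y^3] = 3y^2·y'

The pieces without y' make up ∂F/∂x and the coefficient of y' is ∂F/∂y:
  ∂F/∂x = 3x^2 - 21y,
  ∂F/∂y = -21x + 3y^2.

Since d/dx[F] = ∂F/∂x + (∂F/∂y)·y' = 0, solve for y':
  (∂F/∂y)·y' = -∂F/∂x
  dy/dx = -(∂F/∂x)/(∂F/∂y) = -(3x^2 - 21y)/(-21x + 3y^2) = (x^2 - 7y)/(7x - y^2)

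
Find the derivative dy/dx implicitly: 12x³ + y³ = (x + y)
Differentiate the relation implicitly: treat y = y(x) and apply the chain rule, so every y-derivative picks up a y' = dy/dx factor.

With everything moved to the left-hand side, differentiate term by term:
  d/dx[12x^3] = 36x^2
  d/dx[-x] = -1
  d/dx[y^3] = 3y^2·y'
  d/dx[-y] = -y'

Separating the contributions that come from x directly and those that come through y:
  without y':      36x^2 - 1
  multiplying y':  3y^2 - 1

so (36x^2 - 1) + (3y^2 - 1)·y' = 0, and therefore
  dy/dx = -(36x^2 - 1)/(3y^2 - 1) = (1 - 36x^2)/(3y^2 - 1)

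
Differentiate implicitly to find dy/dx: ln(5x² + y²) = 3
Differentiate the relation implicitly: treat y = y(x) and apply the chain rule, so every y-derivative picks up a y' = dy/dx factor.

With everything moved to the left-hand side, differentiate term by term:
  d/dx[ln(5x^2 + y^2)] = (10x + 2y·y')/(5x^2 + y^2)
  d/dx[-3] = 0

Separating the contributions that come from x directly and those that come through y:
  without y':      10x/(5x^2 + y^2)
  multiplying y':  2y/(5x^2 + y^2)

so (10x/(5x^2 + y^2)) + (2y/(5x^2 + y^2))·y' = 0, and therefore
  dy/dx = -(10x/(5x^2 + y^2))/(2y/(5x^2 + y^2)) = -5x/y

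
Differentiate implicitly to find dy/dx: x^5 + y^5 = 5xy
Differentiate the relation implicitly: treat y = y(x) and apply the chain rule, so every y-derivative picks up a y' = dy/dx factor.

With everything moved to the left-hand side, differentiate term by term:
  d/dx[x^5] = 5x^4
  d/dx[-5xy] = -5x·y' - 5y
  d/dx[y^5] = 5y^4·y'

Separating the contributions that come from x directly and those that come through y:
  without y':      5x^4 - 5y
  multiplying y':  -5x + 5y^4

so (5x^4 - 5y) + (-5x + 5y^4)·y' = 0, and therefore
  dy/dx = -(5x^4 - 5y)/(-5x + 5y^4) = (x^4 - y)/(x - y^4)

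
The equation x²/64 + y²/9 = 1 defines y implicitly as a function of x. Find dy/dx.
Apply d/dx to both sides, remembering that y depends on x. Each occurrence of y therefore brings in a y' = dy/dx via the chain rule.

With F(x, y) equal to the left-hand side minus the right, differentiate F term by term:
  d/dx[x^2/64] = x/32
  d/dx[y^2/9] = 2y·y'/9
  d/dx[-1] = 0
Adding these up, d/dx[F] = 0 becomes
  (x/32) + (2y/9)·y' = 0,
so isolating y',
  dy/dx = -(x/32)/(2y/9) = -9x/(64y)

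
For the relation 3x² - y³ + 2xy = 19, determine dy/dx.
Differentiate the relation implicitly: treat y = y(x) and apply the chain rule, so every y-derivative picks up a y' = dy/dx factor.

With everything moved to the left-hand side, differentiate term by term:
  d/dx[3x^2] = 6x
  d/dx[2xy] = 2x·y' + 2y
  d/dx[-y^3] = -3y^2·y'
  d/dx[-19] = 0

Separating the contributions that come from x directly and those that come through y:
  without y':      6x + 2y
  multiplying y':  2x - 3y^2

so (6x + 2y) + (2x - 3y^2)·y' = 0, and therefore
  dy/dx = -(6x + 2y)/(2x - 3y^2) = 2(-3x - y)/(2x - 3y^2)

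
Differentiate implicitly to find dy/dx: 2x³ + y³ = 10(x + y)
Apply d/dx to both sides, remembering that y depends on x. Each occurrence of y therefore brings in a y' = dy/dx via the chain rule.

With F(x, y) equal to the left-hand side minus the right, differentiate F term by term:
  d/dx[2x^3] = 6x^2
  d/dx[-10x] = -10
  d/dx[y^3] = 3y^2·y'
  d/dx[-10y] = -10·y'
Adding these up, d/dx[F] = 0 becomes
  (6x^2 - 10) + (3y^2 - 10)·y' = 0,
so isolating y',
  dy/dx = -(6x^2 - 10)/(3y^2 - 10) = 2(5 - 3x^2)/(3y^2 - 10)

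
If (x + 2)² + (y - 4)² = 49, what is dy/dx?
Differentiate the relation implicitly: treat y = y(x) and apply the chain rule, so every y-derivative picks up a y' = dy/dx factor.

With everything moved to the left-hand side, differentiate term by term:
  d/dx[(x + 2)^2] = 2x + 4
  d/dx[(y - 4)^2] = 2·y'(y - 4)
  d/dx[-49] = 0

Separating the contributions that come from x directly and those that come through y:
  without y':      2x + 4
  multiplying y':  2y - 8

so (2x + 4) + (2y - 8)·y' = 0, and therefore
  dy/dx = -(2x + 4)/(2y - 8) = (-x - 2)/(y - 4)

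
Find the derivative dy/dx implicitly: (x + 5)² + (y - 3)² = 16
Differentiate the relation implicitly: treat y = y(x) and apply the chain rule, so every y-derivative picks up a y' = dy/dx factor.

With everything moved to the left-hand side, differentiate term by term:
  d/dx[(x + 5)^2] = 2x + 10
  d/dx[(y - 3)^2] = 2·y'(y - 3)
  d/dx[-16] = 0

Separating the contributions that come from x directly and those that come through y:
  without y':      2x + 10
  multiplying y':  2y - 6

so (2x + 10) + (2y - 6)·y' = 0, and therefore
  dy/dx = -(2x + 10)/(2y - 6) = (-x - 5)/(y - 3)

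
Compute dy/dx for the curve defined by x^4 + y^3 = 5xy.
Take d/dx of both sides. Since y is implicitly a function of x, the chain rule attaches a y' = dy/dx factor whenever we differentiate through y.

Set F(x, y) = (left side) − (right side), so the curve is F = 0. Differentiating each term of F:
  d/dx[x^4] = 4x^3
  d/dx[-5xy] = -5x·y' - 5y
  d/dx[y^3] = 3y^2·y'

Collecting, the y'-free part is the partial derivative in x and the y' coefficient is the partial derivative in y:
  ∂F/∂x = 4x^3 - 5y
  ∂F/∂y = -5x + 3y^2

so d/dx[F(x, y(x))] = ∂F/∂x + (∂F/∂y)·y' = 0. Rearranging,
  dy/dx = -(∂F/∂x)/(∂F/∂y) = -(4x^3 - 5y)/(-5x + 3y^2) = (4x^3 - 5y)/(5x - 3y^2)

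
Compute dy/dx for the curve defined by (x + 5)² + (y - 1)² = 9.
Take d/dx of both sides. Since y is implicitly a function of x, the chain rule attaches a y' = dy/dx factor whenever we differentiate through y.

Set F(x, y) = (left side) − (right side), so the curve is F = 0. Differentiating each term of F:
  d/dx[(x + 5)^2] = 2x + 10
  d/dx[(y - 1)^2] = 2·y'(y - 1)
  d/dx[-9] = 0

Collecting, the y'-free part is the partial derivative in x and the y' coefficient is the partial derivative in y:
  ∂F/∂x = 2x + 10
  ∂F/∂y = 2y - 2

so d/dx[F(x, y(x))] = ∂F/∂x + (∂F/∂y)·y' = 0. Rearranging,
  dy/dx = -(∂F/∂x)/(∂F/∂y) = -(2x + 10)/(2y - 2) = (-x - 5)/(y - 1)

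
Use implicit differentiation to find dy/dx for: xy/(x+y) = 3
Apply d/dx to both sides, remembering that y depends on x. Each occurrence of y therefore brings in a y' = dy/dx via the chain rule.

With F(x, y) equal to the left-hand side minus the right, differentiate F term by term:
  d/dx[xy/(x + y)] = xy(-y' - 1)/(x + y)^2 + x·y'/(x + y) + y/(x + y)
  d/dx[-3] = 0
Adding these up, d/dx[F] = 0 becomes
  (-xy/(x + y)^2 + y/(x + y)) + (-xy/(x + y)^2 + x/(x + y))·y' = 0,
so isolating y',
  dy/dx = -(-xy/(x + y)^2 + y/(x + y))/(-xy/(x + y)^2 + x/(x + y))
        = -(y^2/(x + y)^2)/(x^2/(x + y)^2) = -y^2/x^2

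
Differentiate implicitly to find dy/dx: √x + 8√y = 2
Apply d/dx to both sides, remembering that y depends on x. Each occurrence of y therefore brings in a y' = dy/dx via the chain rule.

With F(x, y) equal to the left-hand side minus the right, differentiate F term by term:
  d/dx[√(x)] = 1/(2√(x))
  d/dx[8√(y)] = 4·y'/√(y)
  d/dx[-2] = 0
Adding these up, d/dx[F] = 0 becomes
  (1/(2√(x))) + (4/√(y))·y' = 0,
so isolating y',
  dy/dx = -(1/(2√(x)))/(4/√(y)) = -√(y)/(8√(x))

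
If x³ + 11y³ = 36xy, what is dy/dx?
Differentiate the relation implicitly: treat y = y(x) and apply the chain rule, so every y-derivative picks up a y' = dy/dx factor.

With everything moved to the left-hand side, differentiate term by term:
  d/dx[x^3] = 3x^2
  d/dx[-36xy] = -36x·y' - 36y
  d/dx[11y^3] = 33y^2·y'

Separating the contributions that come from x directly and those that come through y:
  without y':      3x^2 - 36y
  multiplying y':  -36x + 33y^2

so (3x^2 - 36y) + (-36x + 33y^2)·y' = 0, and therefore
  dy/dx = -(3x^2 - 36y)/(-36x + 33y^2) = (x^2 - 12y)/(12x - 11y^2)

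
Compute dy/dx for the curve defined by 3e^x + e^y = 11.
Differentiate both sides with respect to x, treating y as y(x). By the chain rule, any term containing y contributes a factor of y' = dy/dx when we differentiate it.

Move every term to one side and write the relation as F(x, y) = 0. Term by term,
  d/dx[3e^(x)] = 3e^(x)
  d/dx[e^(y)] = y'·e^(y)
  d/dx[-11] = 0

The pieces without y' make up ∂F/∂x and the coefficient of y' is ∂F/∂y:
  ∂F/∂x = 3e^(x),
  ∂F/∂y = e^(y).

Since d/dx[F] = ∂F/∂x + (∂F/∂y)·y' = 0, solve for y':
  (∂F/∂y)·y' = -∂F/∂x
  dy/dx = -(∂F/∂x)/(∂F/∂y) = -(3e^(x))/(e^(y)) = -3e^(x - y)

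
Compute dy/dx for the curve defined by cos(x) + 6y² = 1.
Take d/dx of both sides. Since y is implicitly a function of x, the chain rule attaches a y' = dy/dx factor whenever we differentiate through y.

Set F(x, y) = (left side) − (right side), so the curve is F = 0. Differentiating each term of F:
  d/dx[6y^2] = 12y·y'
  d/dx[cos(x)] = -sin(x)
  d/dx[-1] = 0

Collecting, the y'-free part is the partial derivative in x and the y' coefficient is the partial derivative in y:
  ∂F/∂x = -sin(x)
  ∂F/∂y = 12y

so d/dx[F(x, y(x))] = ∂F/∂x + (∂F/∂y)·y' = 0. Rearranging,
  dy/dx = -(∂F/∂x)/(∂F/∂y) = -(-sin(x))/(12y) = sin(x)/(12y)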